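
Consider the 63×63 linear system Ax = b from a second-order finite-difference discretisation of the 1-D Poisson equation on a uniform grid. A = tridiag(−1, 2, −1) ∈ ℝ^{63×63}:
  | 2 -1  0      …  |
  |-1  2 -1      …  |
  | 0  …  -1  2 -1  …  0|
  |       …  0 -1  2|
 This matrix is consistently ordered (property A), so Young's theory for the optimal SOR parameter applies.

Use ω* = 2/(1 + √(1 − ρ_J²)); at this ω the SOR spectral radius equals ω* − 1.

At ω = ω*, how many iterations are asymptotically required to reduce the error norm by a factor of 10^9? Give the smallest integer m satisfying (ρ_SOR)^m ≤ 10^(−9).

ρ_J = max_k |cos(kπ/64)| = cos(π/64) = 0.9987955
root = sin(π/64) = 0.0490677  (since 1−cos² = sin²).
ω* = 2/(1+0.0490677) = 1.9064547
[ρ_SOR] ω* − 1 = 0.9064547.
For 9 digits: m = 9·ln10 / (−ln 0.9064547) = 20.7233/0.0982142 = 211.001; round up → m = 212.

m = 212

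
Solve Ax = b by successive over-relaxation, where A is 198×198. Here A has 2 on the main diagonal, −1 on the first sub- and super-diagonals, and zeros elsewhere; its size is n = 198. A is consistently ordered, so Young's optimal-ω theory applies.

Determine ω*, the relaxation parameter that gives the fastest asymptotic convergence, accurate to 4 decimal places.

½·tridiag(1,0,1) at n=198: λ_k = cos(kπ/199); max |λ| at k=1 ⇒ ρ_J = cos(π/199) ≈ 0.9999.
√(1−ρ_J²) = |sin(π/199)| = 0.01579
Then 2/(1+√(1−ρ_J²)) = 2/(1+0.01579); ω* = 2/1.01579 = 1.9689.
At ω = 1.9689 every |λ(B_ω)| = ω−1, so ρ_SOR = 0.9689.

ω* = 1.9689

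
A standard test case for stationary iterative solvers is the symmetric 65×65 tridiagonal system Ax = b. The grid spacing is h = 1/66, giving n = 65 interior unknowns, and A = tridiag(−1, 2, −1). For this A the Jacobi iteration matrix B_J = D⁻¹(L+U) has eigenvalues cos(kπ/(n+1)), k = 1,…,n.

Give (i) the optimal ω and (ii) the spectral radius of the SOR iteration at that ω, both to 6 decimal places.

ω* = 1.909159, ρ_SOR = 0.909159

B_J for the 65×65 system has eigenvalues cos(kπ/66); ρ_J = cos(π/66) = 0.998867.
√(1 − cos²(π/66)) = sin(π/66) ≈ 0.0475819.
ω* = 2/(1 + 0.0475819) = 2/1.0475819 = 1.909159.
[ρ_SOR] ω* − 1 = 0.909159.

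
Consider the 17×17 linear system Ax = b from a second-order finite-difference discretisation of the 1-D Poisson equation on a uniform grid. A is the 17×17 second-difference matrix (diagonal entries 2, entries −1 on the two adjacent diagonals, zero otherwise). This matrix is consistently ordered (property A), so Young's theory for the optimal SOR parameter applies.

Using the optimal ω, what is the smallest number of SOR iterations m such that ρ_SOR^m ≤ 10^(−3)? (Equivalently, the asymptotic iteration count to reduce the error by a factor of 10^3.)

½·tridiag(1,0,1) at n=17: λ_k = cos(kπ/18); max |λ| at k=1 ⇒ ρ_J = cos(π/18) ≈ 0.9848078.
√(1−ρ_J²) simplifies to sin(π/18) = 0.1736482.
[ω*] 2 ÷ (1 + 0.1736482) = 2 ÷ 1.1736482 = 1.7040882.
and ρ(B_{ω*}) = 1.7040882 − 1 = 0.7040882.
For 3 digits: m = 3·ln10 / (−ln 0.7040882) = 6.90776/0.350852 = 19.689; round up → m = 20.

m = 20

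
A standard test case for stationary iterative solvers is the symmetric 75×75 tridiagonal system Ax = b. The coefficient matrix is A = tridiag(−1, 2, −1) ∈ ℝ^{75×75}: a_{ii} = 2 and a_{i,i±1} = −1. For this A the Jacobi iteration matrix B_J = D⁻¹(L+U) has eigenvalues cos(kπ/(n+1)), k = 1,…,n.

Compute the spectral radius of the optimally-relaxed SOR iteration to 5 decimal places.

ρ_SOR = 0.92063

n=75: λ(B_J) = 1 − λ(A)/2 = cos(kπ/76); k=1 gives ρ_J = 0.99915.
√(1−ρ_J²) simplifies to sin(π/76) = 0.041325.
ω* = 2/(1 + 0.041325) = 2/1.041325 = 1.92063.
and ρ(B_{ω*}) = 1.92063 − 1 = 0.92063.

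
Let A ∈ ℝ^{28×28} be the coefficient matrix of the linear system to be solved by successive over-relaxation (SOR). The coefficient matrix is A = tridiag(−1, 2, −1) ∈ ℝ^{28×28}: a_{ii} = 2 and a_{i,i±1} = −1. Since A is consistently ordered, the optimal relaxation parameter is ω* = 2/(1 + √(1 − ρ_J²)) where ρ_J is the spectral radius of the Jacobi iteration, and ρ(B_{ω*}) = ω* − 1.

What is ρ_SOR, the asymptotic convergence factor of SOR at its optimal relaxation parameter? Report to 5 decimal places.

With n=28, ρ(Jacobi) = cos(π/29) = 0.99414.
√(1 − cos²(π/29)) = sin(π/29) ≈ 0.108119.
So ω* = 2/1.108119 = 1.80486 (Young).
[ρ_SOR] ω* − 1 = 0.80486.

ρ_SOR = 0.80486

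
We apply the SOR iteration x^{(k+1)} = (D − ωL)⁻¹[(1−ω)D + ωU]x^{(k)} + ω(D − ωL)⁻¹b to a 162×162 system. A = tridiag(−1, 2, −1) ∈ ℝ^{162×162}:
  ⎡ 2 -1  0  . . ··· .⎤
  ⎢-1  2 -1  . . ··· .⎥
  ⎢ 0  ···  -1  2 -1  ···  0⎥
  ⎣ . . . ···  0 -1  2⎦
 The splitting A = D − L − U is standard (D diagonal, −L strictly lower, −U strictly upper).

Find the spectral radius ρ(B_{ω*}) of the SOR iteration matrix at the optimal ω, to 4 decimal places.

ρ_SOR = 0.9622

n=162: λ(B_J) = 1 − λ(A)/2 = cos(kπ/163); k=1 gives ρ_J = 0.9998.
√(1−ρ_J²) = |sin(π/163)| = 0.01927
ω* = 2 / (1 + 0.01927) = 2 / 1.01927 ≈ 1.9622.
[ρ_SOR] ω* − 1 = 0.9622.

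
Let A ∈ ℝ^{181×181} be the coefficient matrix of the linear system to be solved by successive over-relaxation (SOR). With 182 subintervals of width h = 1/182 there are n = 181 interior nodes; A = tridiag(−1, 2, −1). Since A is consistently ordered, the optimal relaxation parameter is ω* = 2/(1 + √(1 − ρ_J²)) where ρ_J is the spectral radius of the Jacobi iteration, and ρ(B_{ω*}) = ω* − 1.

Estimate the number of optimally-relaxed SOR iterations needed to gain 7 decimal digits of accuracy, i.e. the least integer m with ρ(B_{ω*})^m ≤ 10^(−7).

m = 467

B_J for the 181×181 system has eigenvalues cos(kπ/182); ρ_J = cos(π/182) = 0.9998510.
√(1 − cos²(π/182)) = sin(π/182) ≈ 0.0172606.
ω* = 2/(1+0.0172606) = 1.9660645
[ρ_SOR] ω* − 1 = 0.9660645.
m ≥ 7·ln10 / (−ln 0.9660645) = 466.857; smallest integer m = 467.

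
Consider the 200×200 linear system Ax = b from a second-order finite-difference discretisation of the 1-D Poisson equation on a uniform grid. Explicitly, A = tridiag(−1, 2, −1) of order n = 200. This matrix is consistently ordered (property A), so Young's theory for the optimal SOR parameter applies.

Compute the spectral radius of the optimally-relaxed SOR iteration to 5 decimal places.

[ρ_J] n=200: ρ(B_J) = cos(π/(n+1)) = cos(π/201) = 0.99988.
√(1−ρ_J²) simplifies to sin(π/201) = 0.015629.
So ω* = 2/1.015629 = 1.96922 (Young).
ρ(B_{ω*}) = ω*−1 = 0.96922

ρ_SOR = 0.96922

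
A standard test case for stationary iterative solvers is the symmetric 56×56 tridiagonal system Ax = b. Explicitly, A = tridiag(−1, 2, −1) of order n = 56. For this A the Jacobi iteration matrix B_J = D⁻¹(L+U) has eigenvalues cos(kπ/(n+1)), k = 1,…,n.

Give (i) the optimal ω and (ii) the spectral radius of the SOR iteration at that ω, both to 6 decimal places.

ω* = 1.895577, ρ_SOR = 0.895577

B_J for the 56×56 system has eigenvalues cos(kπ/57); ρ_J = cos(π/57) = 0.998482.
1 − cos²(π/57) = sin²(π/57) ⇒ √(1−ρ_J²) = sin(π/57) = 0.0550878.
So ω* = 2/1.0550878 = 1.895577 (Young).
ρ_SOR = ω* − 1 = 1.895577 − 1 = 0.895577.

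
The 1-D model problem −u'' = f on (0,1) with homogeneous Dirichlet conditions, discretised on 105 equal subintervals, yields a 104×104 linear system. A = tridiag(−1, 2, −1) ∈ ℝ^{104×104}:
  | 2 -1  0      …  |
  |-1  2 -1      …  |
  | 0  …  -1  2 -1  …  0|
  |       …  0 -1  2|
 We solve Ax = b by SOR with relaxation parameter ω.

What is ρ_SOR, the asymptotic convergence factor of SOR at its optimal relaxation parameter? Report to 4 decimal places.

ρ_SOR = 0.9419

n=104: λ(B_J) = 1 − λ(A)/2 = cos(kπ/105); k=1 gives ρ_J = 0.9996.
√(1−ρ_J²) simplifies to sin(π/105) = 0.02992.
[ω*] 2 ÷ (1 + 0.02992) = 2 ÷ 1.02992 = 1.9419.
Hence ρ(B_{ω*}) = 1.9419 − 1 = 0.9419.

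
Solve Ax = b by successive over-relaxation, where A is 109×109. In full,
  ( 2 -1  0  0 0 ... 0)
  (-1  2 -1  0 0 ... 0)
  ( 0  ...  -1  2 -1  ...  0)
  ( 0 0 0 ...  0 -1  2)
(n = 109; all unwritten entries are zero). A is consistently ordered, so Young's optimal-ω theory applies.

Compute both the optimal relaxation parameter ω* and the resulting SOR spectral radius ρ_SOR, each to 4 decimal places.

ω* = 1.9445, ρ_SOR = 0.9445

ρ_J = max_k |cos(kπ/110)| = cos(π/110) = 0.9996
√(1 − cos²(π/110)) = sin(π/110) ≈ 0.02856.
ω* = 2 / (1 + 0.02856) = 2 / 1.02856 ≈ 1.9445.
Hence ρ(B_{ω*}) = 1.9445 − 1 = 0.9445.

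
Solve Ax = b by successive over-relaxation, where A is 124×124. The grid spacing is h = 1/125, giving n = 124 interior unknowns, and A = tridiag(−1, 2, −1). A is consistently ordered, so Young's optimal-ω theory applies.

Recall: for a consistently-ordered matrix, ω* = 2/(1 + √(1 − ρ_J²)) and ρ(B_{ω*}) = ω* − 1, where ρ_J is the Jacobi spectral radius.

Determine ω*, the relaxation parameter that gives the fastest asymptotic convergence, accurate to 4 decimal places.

ω* = 1.9510

With n=124, ρ(Jacobi) = cos(π/125) = 0.9997.
√(1−ρ_J²) simplifies to sin(π/125) = 0.02513.
[ω*] 2 ÷ (1 + 0.02513) = 2 ÷ 1.02513 = 1.9510.
Hence ρ(B_{ω*}) = 1.9510 − 1 = 0.9510.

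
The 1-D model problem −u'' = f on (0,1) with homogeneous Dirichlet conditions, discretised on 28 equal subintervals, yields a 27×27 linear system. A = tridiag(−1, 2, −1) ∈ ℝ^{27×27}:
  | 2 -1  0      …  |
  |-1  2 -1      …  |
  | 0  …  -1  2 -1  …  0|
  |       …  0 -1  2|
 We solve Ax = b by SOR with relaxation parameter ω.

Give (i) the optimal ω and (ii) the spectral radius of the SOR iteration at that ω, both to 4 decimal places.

ω* = 1.7986, ρ_SOR = 0.7986

B_J for the 27×27 system has eigenvalues cos(kπ/28); ρ_J = cos(π/28) = 0.9937.
√(1−ρ_J²) simplifies to sin(π/28) = 0.11196.
Young: ω* = 2/(1+√(1−ρ_J²)) = 2/(1+0.11196) = 2/1.11196 = 1.7986.
and ρ(B_{ω*}) = 1.7986 − 1 = 0.7986.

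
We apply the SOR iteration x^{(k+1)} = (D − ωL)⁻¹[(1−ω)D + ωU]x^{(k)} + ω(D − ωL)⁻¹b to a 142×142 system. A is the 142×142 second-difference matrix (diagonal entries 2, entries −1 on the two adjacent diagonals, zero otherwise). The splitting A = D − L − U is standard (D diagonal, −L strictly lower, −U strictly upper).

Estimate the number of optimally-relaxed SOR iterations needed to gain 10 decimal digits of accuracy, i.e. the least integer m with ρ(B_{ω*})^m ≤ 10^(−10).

ρ_J = max_k |cos(kπ/143)| = cos(π/143) = 0.9997587
√(1 − cos²(π/143)) = sin(π/143) ≈ 0.0219674.
ω* = 2 / (1 + 0.0219674) = 2 / 1.0219674 ≈ 1.9570096.
At ω = 1.9570096 every |λ(B_ω)| = ω−1, so ρ_SOR = 0.9570096.
m ≥ 10·ln10 / (−ln 0.9570096) = 524.008; smallest integer m = 525.

m = 525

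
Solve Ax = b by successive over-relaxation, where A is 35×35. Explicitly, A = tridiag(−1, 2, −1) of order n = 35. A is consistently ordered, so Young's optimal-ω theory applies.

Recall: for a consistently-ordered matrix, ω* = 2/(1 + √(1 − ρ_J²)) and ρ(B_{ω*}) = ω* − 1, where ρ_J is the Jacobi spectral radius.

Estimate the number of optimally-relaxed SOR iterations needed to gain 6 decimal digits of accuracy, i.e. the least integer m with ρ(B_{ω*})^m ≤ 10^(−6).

m = 80

ρ_J = max_k |cos(kπ/36)| = cos(π/36) = 0.9961947
√(1−ρ_J²) = |sin(π/36)| = 0.0871557
Then 2/(1+√(1−ρ_J²)) = 2/(1+0.0871557); ω* = 2/1.0871557 = 1.8396629.
ρ(B_{ω*}) = ω*−1 = 0.8396629
For 6 digits: m = 6·ln10 / (−ln 0.8396629) = 13.8155/0.174755 = 79.056; round up → m = 80.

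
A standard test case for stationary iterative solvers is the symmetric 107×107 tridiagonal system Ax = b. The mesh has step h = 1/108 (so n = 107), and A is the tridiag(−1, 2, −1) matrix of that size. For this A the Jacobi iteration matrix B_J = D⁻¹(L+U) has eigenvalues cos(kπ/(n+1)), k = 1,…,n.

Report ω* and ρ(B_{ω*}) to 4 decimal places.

ω* = 1.9435, ρ_SOR = 0.9435

spectrum of D⁻¹(L+U) = {cos(kπ/108) : 1≤k≤107}; ρ_J = cos(π/108) = 0.9996.
√(1−ρ_J²) simplifies to sin(π/108) = 0.02908.
ω* = 2 / (1 + 0.02908) = 2 / 1.02908 ≈ 1.9435.
Hence ρ(B_{ω*}) = 1.9435 − 1 = 0.9435.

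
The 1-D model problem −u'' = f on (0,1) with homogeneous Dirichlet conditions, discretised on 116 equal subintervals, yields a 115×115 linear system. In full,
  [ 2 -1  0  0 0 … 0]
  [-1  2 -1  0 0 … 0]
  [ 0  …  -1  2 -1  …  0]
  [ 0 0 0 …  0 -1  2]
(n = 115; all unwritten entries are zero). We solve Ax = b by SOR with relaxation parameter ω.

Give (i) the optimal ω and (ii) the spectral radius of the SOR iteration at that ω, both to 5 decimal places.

ω* = 1.94727, ρ_SOR = 0.94727

½·tridiag(1,0,1) at n=115: λ_k = cos(kπ/116); max |λ| at k=1 ⇒ ρ_J = cos(π/116) ≈ 0.99963.
1 − cos²(π/116) = sin²(π/116) ⇒ √(1−ρ_J²) = sin(π/116) = 0.027079.
ω* = 2/(1 + 0.027079) = 2/1.027079 = 1.94727.
Hence ρ(B_{ω*}) = 1.94727 − 1 = 0.94727.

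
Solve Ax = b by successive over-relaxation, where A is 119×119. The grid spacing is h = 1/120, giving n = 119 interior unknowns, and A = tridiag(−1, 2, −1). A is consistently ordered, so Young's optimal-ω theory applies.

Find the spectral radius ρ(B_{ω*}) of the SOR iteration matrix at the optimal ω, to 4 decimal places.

ρ_SOR = 0.9490

With n=119, ρ(Jacobi) = cos(π/120) = 0.9997.
root = sin(π/120) = 0.02618  (since 1−cos² = sin²).
ω* = 2 / (1 + 0.02618) = 2 / 1.02618 ≈ 1.9490.
ρ_SOR = ω* − 1 ≈ 0.9490.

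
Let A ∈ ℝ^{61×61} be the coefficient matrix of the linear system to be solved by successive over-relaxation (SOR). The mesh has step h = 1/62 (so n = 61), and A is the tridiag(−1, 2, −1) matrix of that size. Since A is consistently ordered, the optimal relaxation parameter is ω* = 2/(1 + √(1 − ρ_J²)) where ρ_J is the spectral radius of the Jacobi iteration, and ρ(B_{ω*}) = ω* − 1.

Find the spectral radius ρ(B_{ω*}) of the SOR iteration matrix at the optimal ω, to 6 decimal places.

ρ_SOR = 0.903585

With n=61, ρ(Jacobi) = cos(π/62) = 0.998717.
root = sin(π/62) = 0.0506492  (since 1−cos² = sin²).
ω* = 2/(1 + 0.0506492) = 2/1.0506492 = 1.903585.
At ω = 1.903585 every |λ(B_ω)| = ω−1, so ρ_SOR = 0.903585.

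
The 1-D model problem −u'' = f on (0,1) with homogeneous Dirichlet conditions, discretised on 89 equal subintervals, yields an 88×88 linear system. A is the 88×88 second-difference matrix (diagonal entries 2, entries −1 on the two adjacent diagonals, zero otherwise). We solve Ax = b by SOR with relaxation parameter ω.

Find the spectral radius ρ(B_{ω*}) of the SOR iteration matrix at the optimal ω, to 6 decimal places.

With n=88, ρ(Jacobi) = cos(π/89) = 0.999377.
√(1−ρ_J²) = |sin(π/89)| = 0.0352915
ω* = 2/(1 + 0.0352915) = 2/1.0352915 = 1.931823.
[ρ_SOR] ω* − 1 = 0.931823.

ρ_SOR = 0.931823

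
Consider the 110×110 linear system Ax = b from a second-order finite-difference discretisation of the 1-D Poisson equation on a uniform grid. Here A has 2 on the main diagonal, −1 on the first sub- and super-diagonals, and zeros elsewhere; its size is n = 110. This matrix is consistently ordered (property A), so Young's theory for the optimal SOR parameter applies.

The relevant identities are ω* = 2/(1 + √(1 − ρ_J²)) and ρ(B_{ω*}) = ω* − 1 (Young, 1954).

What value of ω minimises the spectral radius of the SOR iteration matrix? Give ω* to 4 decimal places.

[ρ_J] n=110: ρ(B_J) = cos(π/(n+1)) = cos(π/111) = 0.9996.
√(1−ρ_J²) = |sin(π/111)| = 0.02830
[ω*] 2 ÷ (1 + 0.02830) = 2 ÷ 1.02830 = 1.9450.
ρ_SOR = ω* − 1 = 1.9450 − 1 = 0.9450.

ω* = 1.9450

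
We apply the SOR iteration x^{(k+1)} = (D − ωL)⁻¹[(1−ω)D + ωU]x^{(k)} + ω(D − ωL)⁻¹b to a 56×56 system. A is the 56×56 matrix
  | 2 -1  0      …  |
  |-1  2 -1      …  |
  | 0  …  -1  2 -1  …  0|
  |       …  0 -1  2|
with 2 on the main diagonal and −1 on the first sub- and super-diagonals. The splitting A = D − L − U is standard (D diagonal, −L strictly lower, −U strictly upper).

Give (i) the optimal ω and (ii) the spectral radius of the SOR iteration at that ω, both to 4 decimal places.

ω* = 1.8956, ρ_SOR = 0.8956

ρ_J = max_k |cos(kπ/57)| = cos(π/57) = 0.9985
√(1−ρ_J²) = |sin(π/57)| = 0.05509
[ω*] 2 ÷ (1 + 0.05509) = 2 ÷ 1.05509 = 1.8956.
ρ_SOR = ω* − 1 = 1.8956 − 1 = 0.8956.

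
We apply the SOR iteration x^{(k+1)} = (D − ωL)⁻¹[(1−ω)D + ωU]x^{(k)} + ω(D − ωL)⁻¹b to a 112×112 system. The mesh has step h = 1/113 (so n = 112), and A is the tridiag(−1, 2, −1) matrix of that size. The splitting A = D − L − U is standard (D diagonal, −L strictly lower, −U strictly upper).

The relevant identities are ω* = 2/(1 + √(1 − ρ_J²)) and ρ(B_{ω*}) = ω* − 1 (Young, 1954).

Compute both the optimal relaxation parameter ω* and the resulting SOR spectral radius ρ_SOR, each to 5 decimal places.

B_J for the 112×112 system has eigenvalues cos(kπ/113); ρ_J = cos(π/113) = 0.99961.
√(1 − cos²(π/113)) = sin(π/113) ≈ 0.027798.
So ω* = 2/1.027798 = 1.94591 (Young).
Hence ρ(B_{ω*}) = 1.94591 − 1 = 0.94591.

ω* = 1.94591, ρ_SOR = 0.94591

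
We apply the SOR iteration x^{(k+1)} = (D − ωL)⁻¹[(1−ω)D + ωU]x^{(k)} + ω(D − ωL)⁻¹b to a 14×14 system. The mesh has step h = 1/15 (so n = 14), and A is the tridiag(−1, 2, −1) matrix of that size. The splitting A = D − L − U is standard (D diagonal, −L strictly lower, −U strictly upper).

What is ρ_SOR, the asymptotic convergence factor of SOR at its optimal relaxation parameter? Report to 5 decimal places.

ρ_SOR = 0.65575

n=14: λ(B_J) = 1 − λ(A)/2 = cos(kπ/15); k=1 gives ρ_J = 0.97815.
√(1−ρ_J²) simplifies to sin(π/15) = 0.207912.
[ω*] 2 ÷ (1 + 0.207912) = 2 ÷ 1.207912 = 1.65575.
ρ_SOR = ω* − 1 ≈ 0.65575.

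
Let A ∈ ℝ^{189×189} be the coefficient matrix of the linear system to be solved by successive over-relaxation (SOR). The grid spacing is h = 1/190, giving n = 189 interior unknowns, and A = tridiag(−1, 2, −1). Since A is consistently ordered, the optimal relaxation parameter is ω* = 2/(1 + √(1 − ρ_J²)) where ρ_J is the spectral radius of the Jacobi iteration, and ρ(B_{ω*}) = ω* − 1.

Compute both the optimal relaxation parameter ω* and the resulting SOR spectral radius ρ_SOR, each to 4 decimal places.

ρ_J = max_k |cos(kπ/190)| = cos(π/190) = 0.9999
√(1−ρ_J²) = |sin(π/190)| = 0.01653
Young: ω* = 2/(1+√(1−ρ_J²)) = 2/(1+0.01653) = 2/1.01653 = 1.9675.
ρ_SOR = ω* − 1 = 1.9675 − 1 = 0.9675.

ω* = 1.9675, ρ_SOR = 0.9675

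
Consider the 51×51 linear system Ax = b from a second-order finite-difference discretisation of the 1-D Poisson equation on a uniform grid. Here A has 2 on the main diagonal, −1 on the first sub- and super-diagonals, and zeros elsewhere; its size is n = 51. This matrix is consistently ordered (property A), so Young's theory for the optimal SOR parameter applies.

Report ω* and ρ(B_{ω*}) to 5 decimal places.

n=51: λ(B_J) = 1 − λ(A)/2 = cos(kπ/52); k=1 gives ρ_J = 0.99818.
1 − cos²(π/52) = sin²(π/52) ⇒ √(1−ρ_J²) = sin(π/52) = 0.060378.
Young: ω* = 2/(1+√(1−ρ_J²)) = 2/(1+0.060378) = 2/1.060378 = 1.88612.
ρ(B_{ω*}) = ω*−1 = 0.88612

ω* = 1.88612, ρ_SOR = 0.88612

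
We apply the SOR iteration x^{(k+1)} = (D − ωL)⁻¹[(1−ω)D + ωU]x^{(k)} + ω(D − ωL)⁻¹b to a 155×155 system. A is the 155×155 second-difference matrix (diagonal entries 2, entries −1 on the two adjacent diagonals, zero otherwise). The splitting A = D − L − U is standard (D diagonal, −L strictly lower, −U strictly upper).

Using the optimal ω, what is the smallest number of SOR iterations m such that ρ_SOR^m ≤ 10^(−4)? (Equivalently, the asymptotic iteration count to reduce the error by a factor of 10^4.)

m = 229

ρ_J = max_k |cos(kπ/156)| = cos(π/156) = 0.9997972
√(1−ρ_J²) simplifies to sin(π/156) = 0.0201371.
Young: ω* = 2/(1+√(1−ρ_J²)) = 2/(1+0.0201371) = 2/1.0201371 = 1.9605208.
ρ_SOR = ω* − 1 ≈ 0.9605208.
ρ_SOR^m ≤ 10^(−4) ⇔ m ≥ 4·ln10/(−ln 0.9605208) = 9.21034/0.0402796 = 228.660; m = ⌈228.660⌉ = 229.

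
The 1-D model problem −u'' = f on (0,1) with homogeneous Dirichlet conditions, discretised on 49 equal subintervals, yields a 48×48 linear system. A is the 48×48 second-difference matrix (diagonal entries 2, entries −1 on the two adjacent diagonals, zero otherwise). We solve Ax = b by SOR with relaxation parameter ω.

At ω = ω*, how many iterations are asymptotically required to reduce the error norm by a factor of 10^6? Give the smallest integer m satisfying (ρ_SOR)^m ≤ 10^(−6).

spectrum of D⁻¹(L+U) = {cos(kπ/49) : 1≤k≤48}; ρ_J = cos(π/49) = 0.9979454.
√(1−ρ_J²) = |sin(π/49)| = 0.0640702
Then 2/(1+√(1−ρ_J²)) = 2/(1+0.0640702); ω* = 2/1.0640702 = 1.8795752.
ρ_SOR = ω* − 1 ≈ 0.8795752.
ρ_SOR^m ≤ 10^(−6) ⇔ m ≥ 6·ln10/(−ln 0.8795752) = 13.8155/0.128316 = 107.668; m = ⌈107.668⌉ = 108.

m = 108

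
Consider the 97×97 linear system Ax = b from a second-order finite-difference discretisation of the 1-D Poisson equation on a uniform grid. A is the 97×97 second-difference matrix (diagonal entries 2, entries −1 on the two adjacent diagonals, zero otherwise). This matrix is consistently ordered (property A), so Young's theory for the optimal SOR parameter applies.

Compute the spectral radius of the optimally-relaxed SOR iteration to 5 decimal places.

ρ_J = max_k |cos(kπ/98)| = cos(π/98) = 0.99949
1 − cos²(π/98) = sin²(π/98) ⇒ √(1−ρ_J²) = sin(π/98) = 0.032052.
[ω*] 2 ÷ (1 + 0.032052) = 2 ÷ 1.032052 = 1.93789.
and ρ(B_{ω*}) = 1.93789 − 1 = 0.93789.

ρ_SOR = 0.93789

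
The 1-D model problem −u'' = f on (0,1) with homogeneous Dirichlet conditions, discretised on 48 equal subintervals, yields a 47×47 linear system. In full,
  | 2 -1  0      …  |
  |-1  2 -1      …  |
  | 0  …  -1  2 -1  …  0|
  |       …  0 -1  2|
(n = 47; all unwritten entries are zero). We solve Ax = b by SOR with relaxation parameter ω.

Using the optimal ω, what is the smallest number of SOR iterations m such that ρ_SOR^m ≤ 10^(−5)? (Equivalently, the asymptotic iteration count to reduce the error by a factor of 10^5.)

m = 88

With n=47, ρ(Jacobi) = cos(π/48) = 0.9978589.
√(1−ρ_J²) simplifies to sin(π/48) = 0.0654031.
ω* = 2/(1 + 0.0654031) = 2/1.0654031 = 1.8772237.
ρ(B_{ω*}) = ω*−1 = 0.8772237
ρ_SOR^m ≤ 10^(−5) ⇔ m ≥ 5·ln10/(−ln 0.8772237) = 11.5129/0.130993 = 87.889; m = ⌈87.889⌉ = 88.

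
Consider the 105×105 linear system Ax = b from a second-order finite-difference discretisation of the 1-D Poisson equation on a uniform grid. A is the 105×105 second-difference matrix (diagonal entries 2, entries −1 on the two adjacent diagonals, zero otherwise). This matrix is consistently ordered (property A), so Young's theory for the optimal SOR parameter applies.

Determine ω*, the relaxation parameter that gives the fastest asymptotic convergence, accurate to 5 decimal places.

ω* = 1.94244

B_J for the 105×105 system has eigenvalues cos(kπ/106); ρ_J = cos(π/106) = 0.99956.
√(1−ρ_J²) = |sin(π/106)| = 0.029633
ω* = 2/(1+0.029633) = 1.94244
[ρ_SOR] ω* − 1 = 0.94244.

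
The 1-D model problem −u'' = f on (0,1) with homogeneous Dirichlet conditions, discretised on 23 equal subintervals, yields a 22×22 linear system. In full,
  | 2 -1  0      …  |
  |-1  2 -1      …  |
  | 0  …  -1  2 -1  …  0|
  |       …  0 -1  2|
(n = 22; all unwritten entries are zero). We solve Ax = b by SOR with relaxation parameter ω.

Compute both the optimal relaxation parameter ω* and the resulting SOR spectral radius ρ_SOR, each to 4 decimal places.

[ρ_J] n=22: ρ(B_J) = cos(π/(n+1)) = cos(π/23) = 0.9907.
√(1−ρ_J²) = |sin(π/23)| = 0.13617
[ω*] 2 ÷ (1 + 0.13617) = 2 ÷ 1.13617 = 1.7603.
ρ_SOR = ω* − 1 ≈ 0.7603.

ω* = 1.7603, ρ_SOR = 0.7603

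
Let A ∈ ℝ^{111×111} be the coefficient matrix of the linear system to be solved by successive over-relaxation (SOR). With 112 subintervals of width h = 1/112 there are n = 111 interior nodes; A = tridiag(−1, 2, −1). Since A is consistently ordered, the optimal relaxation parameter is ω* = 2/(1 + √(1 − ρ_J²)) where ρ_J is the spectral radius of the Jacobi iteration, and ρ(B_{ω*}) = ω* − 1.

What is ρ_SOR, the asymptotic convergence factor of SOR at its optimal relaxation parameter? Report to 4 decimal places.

ρ_SOR = 0.9454

spectrum of D⁻¹(L+U) = {cos(kπ/112) : 1≤k≤111}; ρ_J = cos(π/112) = 0.9996.
√(1 − cos²(π/112)) = sin(π/112) ≈ 0.02805.
Young: ω* = 2/(1+√(1−ρ_J²)) = 2/(1+0.02805) = 2/1.02805 = 1.9454.
and ρ(B_{ω*}) = 1.9454 − 1 = 0.9454.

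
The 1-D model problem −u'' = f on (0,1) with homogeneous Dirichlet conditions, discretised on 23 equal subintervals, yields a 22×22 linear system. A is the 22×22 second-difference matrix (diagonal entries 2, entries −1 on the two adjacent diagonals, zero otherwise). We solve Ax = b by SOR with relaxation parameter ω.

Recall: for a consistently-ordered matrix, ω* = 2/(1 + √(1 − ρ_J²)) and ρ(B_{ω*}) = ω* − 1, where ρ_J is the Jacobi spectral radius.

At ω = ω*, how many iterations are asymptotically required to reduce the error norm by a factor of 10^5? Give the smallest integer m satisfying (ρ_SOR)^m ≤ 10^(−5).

B_J for the 22×22 system has eigenvalues cos(kπ/23); ρ_J = cos(π/23) = 0.9906859.
√(1−ρ_J²) = |sin(π/23)| = 0.1361666
ω* = 2/(1 + 0.1361666) = 2/1.1361666 = 1.7603052.
ρ(B_{ω*}) = ω*−1 = 0.7603052
5·ln10 = 11.5129; −ln(0.7603052) = 0.274035; m = ⌈11.5129/0.274035⌉ = ⌈42.013⌉ = 43.

m = 43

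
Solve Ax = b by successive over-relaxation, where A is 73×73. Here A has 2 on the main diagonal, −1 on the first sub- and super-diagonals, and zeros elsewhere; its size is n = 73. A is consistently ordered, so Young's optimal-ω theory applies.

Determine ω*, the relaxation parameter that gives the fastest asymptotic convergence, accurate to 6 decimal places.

ω* = 1.918573

½·tridiag(1,0,1) at n=73: λ_k = cos(kπ/74); max |λ| at k=1 ⇒ ρ_J = cos(π/74) ≈ 0.999099.
√(1−ρ_J²) simplifies to sin(π/74) = 0.0424412.
So ω* = 2/1.0424412 = 1.918573 (Young).
Hence ρ(B_{ω*}) = 1.918573 − 1 = 0.918573.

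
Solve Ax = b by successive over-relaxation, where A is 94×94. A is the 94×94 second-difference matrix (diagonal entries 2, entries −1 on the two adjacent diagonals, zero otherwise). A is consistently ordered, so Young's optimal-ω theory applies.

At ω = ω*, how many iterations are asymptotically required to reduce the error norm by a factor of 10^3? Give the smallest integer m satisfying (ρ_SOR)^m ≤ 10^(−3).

m = 105

spectrum of D⁻¹(L+U) = {cos(kπ/95) : 1≤k≤94}; ρ_J = cos(π/95) = 0.9994533.
1 − cos²(π/95) = sin²(π/95) ⇒ √(1−ρ_J²) = sin(π/95) = 0.0330634.
ω* = 2/(1+0.0330634) = 1.9359896
and ρ(B_{ω*}) = 1.9359896 − 1 = 0.9359896.
m ≥ 3·ln10 / (−ln 0.9359896) = 104.424; smallest integer m = 105.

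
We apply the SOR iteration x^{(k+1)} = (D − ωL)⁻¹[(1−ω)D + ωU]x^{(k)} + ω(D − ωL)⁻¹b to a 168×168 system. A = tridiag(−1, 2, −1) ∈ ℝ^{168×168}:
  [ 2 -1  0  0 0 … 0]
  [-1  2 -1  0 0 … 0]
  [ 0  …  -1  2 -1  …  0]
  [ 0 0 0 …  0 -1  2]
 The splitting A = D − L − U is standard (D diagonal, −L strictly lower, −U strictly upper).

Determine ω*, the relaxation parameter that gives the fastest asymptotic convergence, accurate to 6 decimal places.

n=168: λ(B_J) = 1 − λ(A)/2 = cos(kπ/169); k=1 gives ρ_J = 0.999827.
root = sin(π/169) = 0.0185882  (since 1−cos² = sin²).
So ω* = 2/1.0185882 = 1.963502 (Young).
ρ_SOR = ω* − 1 = 1.963502 − 1 = 0.963502.

ω* = 1.963502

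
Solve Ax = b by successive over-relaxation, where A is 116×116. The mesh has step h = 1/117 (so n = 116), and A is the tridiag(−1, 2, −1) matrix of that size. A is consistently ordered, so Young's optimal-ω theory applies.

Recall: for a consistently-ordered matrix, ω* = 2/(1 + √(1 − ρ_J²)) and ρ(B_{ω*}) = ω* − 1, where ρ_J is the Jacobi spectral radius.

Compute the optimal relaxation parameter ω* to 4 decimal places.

spectrum of D⁻¹(L+U) = {cos(kπ/117) : 1≤k≤116}; ρ_J = cos(π/117) = 0.9996.
root = sin(π/117) = 0.02685  (since 1−cos² = sin²).
[ω*] 2 ÷ (1 + 0.02685) = 2 ÷ 1.02685 = 1.9477.
ρ_SOR = ω* − 1 = 1.9477 − 1 = 0.9477.

ω* = 1.9477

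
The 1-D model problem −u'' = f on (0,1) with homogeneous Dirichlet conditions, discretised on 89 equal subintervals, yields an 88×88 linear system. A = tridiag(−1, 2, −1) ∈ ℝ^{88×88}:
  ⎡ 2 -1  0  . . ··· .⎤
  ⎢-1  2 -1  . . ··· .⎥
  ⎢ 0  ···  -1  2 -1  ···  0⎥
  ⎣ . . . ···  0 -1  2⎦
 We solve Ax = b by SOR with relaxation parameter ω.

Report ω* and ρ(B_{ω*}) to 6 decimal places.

ω* = 1.931823, ρ_SOR = 0.931823

½·tridiag(1,0,1) at n=88: λ_k = cos(kπ/89); max |λ| at k=1 ⇒ ρ_J = cos(π/89) ≈ 0.999377.
1 − cos²(π/89) = sin²(π/89) ⇒ √(1−ρ_J²) = sin(π/89) = 0.0352915.
Then 2/(1+√(1−ρ_J²)) = 2/(1+0.0352915); ω* = 2/1.0352915 = 1.931823.
[ρ_SOR] ω* − 1 = 0.931823.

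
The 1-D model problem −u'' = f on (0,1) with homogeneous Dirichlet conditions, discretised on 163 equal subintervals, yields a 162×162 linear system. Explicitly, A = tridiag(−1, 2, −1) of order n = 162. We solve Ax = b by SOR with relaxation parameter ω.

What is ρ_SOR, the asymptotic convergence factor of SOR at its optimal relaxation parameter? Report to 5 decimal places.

½·tridiag(1,0,1) at n=162: λ_k = cos(kπ/163); max |λ| at k=1 ⇒ ρ_J = cos(π/163) ≈ 0.99981.
√(1 − cos²(π/163)) = sin(π/163) ≈ 0.019272.
ω* = 2/(1 + 0.019272) = 2/1.019272 = 1.96218.
At ω = 1.96218 every |λ(B_ω)| = ω−1, so ρ_SOR = 0.96218.

ρ_SOR = 0.96218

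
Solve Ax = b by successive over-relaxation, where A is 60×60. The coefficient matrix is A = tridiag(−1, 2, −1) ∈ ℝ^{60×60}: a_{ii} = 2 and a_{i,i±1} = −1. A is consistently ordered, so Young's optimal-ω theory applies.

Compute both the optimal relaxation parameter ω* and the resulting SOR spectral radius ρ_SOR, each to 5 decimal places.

spectrum of D⁻¹(L+U) = {cos(kπ/61) : 1≤k≤60}; ρ_J = cos(π/61) = 0.99867.
√(1−ρ_J²) simplifies to sin(π/61) = 0.051479.
Then 2/(1+√(1−ρ_J²)) = 2/(1+0.051479); ω* = 2/1.051479 = 1.90208.
ρ_SOR = ω* − 1 ≈ 0.90208.

ω* = 1.90208, ρ_SOR = 0.90208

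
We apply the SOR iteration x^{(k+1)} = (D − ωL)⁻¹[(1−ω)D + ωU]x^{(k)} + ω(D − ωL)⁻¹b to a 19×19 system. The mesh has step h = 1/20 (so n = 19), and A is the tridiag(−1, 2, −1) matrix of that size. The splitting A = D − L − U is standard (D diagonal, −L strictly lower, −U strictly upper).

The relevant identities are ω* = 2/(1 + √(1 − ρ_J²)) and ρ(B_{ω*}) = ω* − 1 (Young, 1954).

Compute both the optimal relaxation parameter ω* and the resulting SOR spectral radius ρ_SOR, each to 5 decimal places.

B_J for the 19×19 system has eigenvalues cos(kπ/20); ρ_J = cos(π/20) = 0.98769.
√(1−ρ_J²) = |sin(π/20)| = 0.156434
Young: ω* = 2/(1+√(1−ρ_J²)) = 2/(1+0.156434) = 2/1.156434 = 1.72945.
At ω = 1.72945 every |λ(B_ω)| = ω−1, so ρ_SOR = 0.72945.

ω* = 1.72945, ρ_SOR = 0.72945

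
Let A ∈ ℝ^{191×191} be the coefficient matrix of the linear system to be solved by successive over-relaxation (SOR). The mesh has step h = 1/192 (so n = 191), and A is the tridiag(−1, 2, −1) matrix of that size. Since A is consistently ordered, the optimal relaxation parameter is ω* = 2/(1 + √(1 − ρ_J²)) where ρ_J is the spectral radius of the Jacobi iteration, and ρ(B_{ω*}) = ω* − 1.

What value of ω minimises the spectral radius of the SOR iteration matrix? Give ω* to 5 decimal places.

n=191: λ(B_J) = 1 − λ(A)/2 = cos(kπ/192); k=1 gives ρ_J = 0.99987.
√(1 − cos²(π/192)) = sin(π/192) ≈ 0.016362.
ω* = 2/(1 + 0.016362) = 2/1.016362 = 1.96780.
At ω = 1.96780 every |λ(B_ω)| = ω−1, so ρ_SOR = 0.96780.

ω* = 1.96780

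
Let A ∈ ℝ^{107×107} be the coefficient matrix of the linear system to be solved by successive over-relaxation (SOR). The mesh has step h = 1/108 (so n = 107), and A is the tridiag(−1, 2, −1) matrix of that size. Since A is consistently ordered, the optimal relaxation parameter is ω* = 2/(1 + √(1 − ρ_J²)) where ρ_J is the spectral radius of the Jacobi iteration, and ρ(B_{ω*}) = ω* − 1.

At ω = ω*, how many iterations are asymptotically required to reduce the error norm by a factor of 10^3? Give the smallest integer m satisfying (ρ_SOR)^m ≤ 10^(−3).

m = 119

spectrum of D⁻¹(L+U) = {cos(kπ/108) : 1≤k≤107}; ρ_J = cos(π/108) = 0.9995770.
1 − cos²(π/108) = sin²(π/108) ⇒ √(1−ρ_J²) = sin(π/108) = 0.0290847.
Then 2/(1+√(1−ρ_J²)) = 2/(1+0.0290847); ω* = 2/1.0290847 = 1.9434746.
At ω = 1.9434746 every |λ(B_ω)| = ω−1, so ρ_SOR = 0.9434746.
ρ_SOR^m ≤ 10^(−3) ⇔ m ≥ 3·ln10/(−ln 0.9434746) = 6.90776/0.0581858 = 118.719; m = ⌈118.719⌉ = 119.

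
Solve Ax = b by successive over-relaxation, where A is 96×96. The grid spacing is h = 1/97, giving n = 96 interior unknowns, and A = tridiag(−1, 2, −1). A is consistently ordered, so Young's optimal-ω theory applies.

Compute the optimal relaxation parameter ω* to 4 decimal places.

ω* = 1.9373

B_J for the 96×96 system has eigenvalues cos(kπ/97); ρ_J = cos(π/97) = 0.9995.
root = sin(π/97) = 0.03238  (since 1−cos² = sin²).
Young: ω* = 2/(1+√(1−ρ_J²)) = 2/(1+0.03238) = 2/1.03238 = 1.9373.
ρ_SOR = ω* − 1 ≈ 0.9373.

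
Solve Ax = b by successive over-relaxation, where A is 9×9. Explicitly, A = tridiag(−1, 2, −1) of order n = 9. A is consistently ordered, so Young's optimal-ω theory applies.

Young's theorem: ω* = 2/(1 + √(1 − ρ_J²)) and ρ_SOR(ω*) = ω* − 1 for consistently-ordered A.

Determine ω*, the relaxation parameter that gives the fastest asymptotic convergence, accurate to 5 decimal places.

spectrum of D⁻¹(L+U) = {cos(kπ/10) : 1≤k≤9}; ρ_J = cos(π/10) = 0.95106.
√(1 − cos²(π/10)) = sin(π/10) ≈ 0.309017.
ω* = 2/(1 + 0.309017) = 2/1.309017 = 1.52786.
Hence ρ(B_{ω*}) = 1.52786 − 1 = 0.52786.

ω* = 1.52786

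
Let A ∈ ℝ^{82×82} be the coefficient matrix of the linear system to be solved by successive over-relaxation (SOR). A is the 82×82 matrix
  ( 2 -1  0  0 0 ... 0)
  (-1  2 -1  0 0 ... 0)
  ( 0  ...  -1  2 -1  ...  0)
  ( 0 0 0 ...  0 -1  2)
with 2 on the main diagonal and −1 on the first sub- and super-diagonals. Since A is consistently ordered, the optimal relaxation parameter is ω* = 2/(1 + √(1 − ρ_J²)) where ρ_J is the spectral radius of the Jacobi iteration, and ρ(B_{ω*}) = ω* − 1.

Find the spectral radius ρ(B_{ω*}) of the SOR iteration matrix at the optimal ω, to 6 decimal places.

ρ_SOR = 0.927077

ρ_J = max_k |cos(kπ/83)| = cos(π/83) = 0.999284
√(1−ρ_J²) = |sin(π/83)| = 0.0378415
[ω*] 2 ÷ (1 + 0.0378415) = 2 ÷ 1.0378415 = 1.927077.
ρ_SOR = ω* − 1 ≈ 0.927077.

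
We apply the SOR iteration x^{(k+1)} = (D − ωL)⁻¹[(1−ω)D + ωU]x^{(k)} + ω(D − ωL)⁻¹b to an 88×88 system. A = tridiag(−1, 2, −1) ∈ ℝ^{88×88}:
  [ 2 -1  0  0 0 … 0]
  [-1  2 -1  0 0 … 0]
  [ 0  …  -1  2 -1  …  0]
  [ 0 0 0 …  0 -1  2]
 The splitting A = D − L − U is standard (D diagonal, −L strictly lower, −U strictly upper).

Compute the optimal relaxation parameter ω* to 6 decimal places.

ω* = 1.931823

ρ_J = max_k |cos(kπ/89)| = cos(π/89) = 0.999377
1 − cos²(π/89) = sin²(π/89) ⇒ √(1−ρ_J²) = sin(π/89) = 0.0352915.
Young: ω* = 2/(1+√(1−ρ_J²)) = 2/(1+0.0352915) = 2/1.0352915 = 1.931823.
At ω = 1.931823 every |λ(B_ω)| = ω−1, so ρ_SOR = 0.931823.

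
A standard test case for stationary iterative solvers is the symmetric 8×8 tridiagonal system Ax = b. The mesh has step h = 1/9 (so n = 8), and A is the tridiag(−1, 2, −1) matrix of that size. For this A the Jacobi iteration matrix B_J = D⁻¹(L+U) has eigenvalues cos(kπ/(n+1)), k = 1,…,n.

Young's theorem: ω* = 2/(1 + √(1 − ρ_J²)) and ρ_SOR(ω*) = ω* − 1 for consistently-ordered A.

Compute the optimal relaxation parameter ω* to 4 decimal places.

[ρ_J] n=8: ρ(B_J) = cos(π/(n+1)) = cos(π/9) = 0.9397.
root = sin(π/9) = 0.34202  (since 1−cos² = sin²).
ω* = 2/(1 + 0.34202) = 2/1.34202 = 1.4903.
At ω = 1.4903 every |λ(B_ω)| = ω−1, so ρ_SOR = 0.4903.

ω* = 1.4903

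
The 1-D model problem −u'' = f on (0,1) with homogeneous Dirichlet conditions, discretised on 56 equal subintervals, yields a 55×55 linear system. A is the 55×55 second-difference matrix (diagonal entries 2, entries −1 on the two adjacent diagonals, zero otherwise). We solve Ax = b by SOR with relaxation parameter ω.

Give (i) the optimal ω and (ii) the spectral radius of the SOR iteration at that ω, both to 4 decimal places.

With n=55, ρ(Jacobi) = cos(π/56) = 0.9984.
√(1 − cos²(π/56)) = sin(π/56) ≈ 0.05607.
Then 2/(1+√(1−ρ_J²)) = 2/(1+0.05607); ω* = 2/1.05607 = 1.8938.
Hence ρ(B_{ω*}) = 1.8938 − 1 = 0.8938.

ω* = 1.8938, ρ_SOR = 0.8938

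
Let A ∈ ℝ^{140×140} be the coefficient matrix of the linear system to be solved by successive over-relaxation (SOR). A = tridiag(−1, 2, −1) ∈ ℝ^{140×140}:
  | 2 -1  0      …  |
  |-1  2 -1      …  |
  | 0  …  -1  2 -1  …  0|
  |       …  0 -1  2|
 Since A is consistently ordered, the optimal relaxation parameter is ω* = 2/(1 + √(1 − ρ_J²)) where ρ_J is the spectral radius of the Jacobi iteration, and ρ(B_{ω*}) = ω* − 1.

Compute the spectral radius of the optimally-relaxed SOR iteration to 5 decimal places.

ρ_SOR = 0.95641

n=140: λ(B_J) = 1 − λ(A)/2 = cos(kπ/141); k=1 gives ρ_J = 0.99975.
1 − cos²(π/141) = sin²(π/141) ⇒ √(1−ρ_J²) = sin(π/141) = 0.022279.
ω* = 2/(1+0.022279) = 1.95641
ρ_SOR = ω* − 1 = 1.95641 − 1 = 0.95641.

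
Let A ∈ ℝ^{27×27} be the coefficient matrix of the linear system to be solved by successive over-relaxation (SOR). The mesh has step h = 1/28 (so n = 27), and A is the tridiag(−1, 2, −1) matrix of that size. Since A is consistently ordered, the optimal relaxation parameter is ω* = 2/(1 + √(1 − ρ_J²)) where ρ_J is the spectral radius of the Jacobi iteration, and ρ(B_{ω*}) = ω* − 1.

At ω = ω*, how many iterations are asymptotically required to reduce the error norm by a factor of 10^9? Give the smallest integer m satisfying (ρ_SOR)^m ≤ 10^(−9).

m = 93

½·tridiag(1,0,1) at n=27: λ_k = cos(kπ/28); max |λ| at k=1 ⇒ ρ_J = cos(π/28) ≈ 0.9937122.
1 − cos²(π/28) = sin²(π/28) ⇒ √(1−ρ_J²) = sin(π/28) = 0.1119645.
So ω* = 2/1.1119645 = 1.7986186 (Young).
[ρ_SOR] ω* − 1 = 0.7986186.
m ≥ 9·ln10 / (−ln 0.7986186) = 92.156; smallest integer m = 93.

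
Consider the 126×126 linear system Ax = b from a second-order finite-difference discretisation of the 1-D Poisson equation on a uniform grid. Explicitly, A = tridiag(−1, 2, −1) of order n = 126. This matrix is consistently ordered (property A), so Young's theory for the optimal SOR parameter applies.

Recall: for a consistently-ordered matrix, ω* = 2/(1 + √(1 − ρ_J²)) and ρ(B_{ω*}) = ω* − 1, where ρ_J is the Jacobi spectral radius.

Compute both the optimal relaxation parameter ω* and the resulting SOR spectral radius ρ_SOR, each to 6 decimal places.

½·tridiag(1,0,1) at n=126: λ_k = cos(kπ/127); max |λ| at k=1 ⇒ ρ_J = cos(π/127) ≈ 0.999694.
√(1 − cos²(π/127)) = sin(π/127) ≈ 0.0247344.
So ω* = 2/1.0247344 = 1.951725 (Young).
ρ(B_{ω*}) = ω*−1 = 0.951725

ω* = 1.951725, ρ_SOR = 0.951725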